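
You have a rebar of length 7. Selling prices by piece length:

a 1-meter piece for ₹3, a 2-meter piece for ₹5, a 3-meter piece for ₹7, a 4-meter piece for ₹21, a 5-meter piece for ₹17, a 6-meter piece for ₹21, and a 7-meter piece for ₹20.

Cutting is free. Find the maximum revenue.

Build r[k] bottom-up: r[k] = max over allowed piece i of (p[i] + r[k−i]).
r[1] = 3
r[2] = max(3+3, 5+0) = 6
r[3] = max(3+6, 5+3, 7+0) = 9
r[4] = max(3+9, 5+6, 7+3, 21+0) = 21
r[5] = max(3+21, 5+9, 7+6, 21+3, 17+0) = 24
r[6] = max(3+24, 5+21, 7+9, 21+6, 17+3, 21+0) = 27
r[7] = max(3+27, 5+24, 7+21, …, 21+3, 20+0) = 30
One optimal cutting: 4 + 1 + 1 + 1 → ₹21 + ₹3 + ₹3 + ₹3 = ₹30.

30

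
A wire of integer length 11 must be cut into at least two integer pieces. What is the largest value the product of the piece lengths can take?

54

Fill g[k] for k=2..11: at each k try every first piece i and multiply by the better of (k−i) uncut or g[k−i].
g[2] = 1·max(1,0) = 1·1 = 1
g[3] = 1·max(2,1) = 1·2 = 2
g[4] = 2·max(2,1) = 2·2 = 4
g[5] = 2·max(3,2) = 2·3 = 6
g[6] = 3·max(3,2) = 3·3 = 9
g[7] = 2·max(5,6) = 2·6 = 12
g[8] = 2·max(6,9) = 2·9 = 18
g[9] = 3·max(6,9) = 3·9 = 27
g[10] = 2·max(8,18) = 2·18 = 36
g[11] = 2·max(9,27) = 2·27 = 54
One optimal split: 3 + 3 + 3 + 2; product 3·3·3·2 = 54.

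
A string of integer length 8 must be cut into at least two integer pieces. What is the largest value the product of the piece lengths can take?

Define f[k] = max over 1≤i<k of i · max(k−i, f[k−i]); the inner max lets the remainder stay uncut if that's better.
f[2] = 1*max(1,0) = 1*1 = 1
f[3] = max(1*2, 2*1) = 2
f[4] = max(1*3, 2*2, 3*1) = 4
f[5] = max(1*4, 2*3, 3*2, 4*1) = 6
f[6] = max(1*6, 2*4, 3*3, 4*2, 5*1) = 9
f[7] = max(1*9, 2*6, 3*4, 4*3, 5*2, 6*1) = 12
f[8] = max(1*12, 2*9, 3*6, …, 6*2, 7*1) = 18
One optimal split: 3 + 3 + 2; product 3*3*2 = 18.

18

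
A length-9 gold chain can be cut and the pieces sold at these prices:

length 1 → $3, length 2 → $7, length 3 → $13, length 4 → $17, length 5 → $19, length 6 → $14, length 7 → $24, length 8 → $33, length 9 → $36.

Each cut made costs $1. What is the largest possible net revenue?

37

Let net[k] be the best obtainable value from length k. For each k, try every first piece i and keep the best of price[i] + net[k−i] minus the 1 cut fee when i<k.
net[1] = 3
net[2] = max(3+3-1, 7+0) = 7
net[3] = max(3+7-1, 7+3-1, 13+0) = 13
net[4] = max(3+13-1, 7+7-1, 13+3-1, 17+0) = 17
net[5] = max(3+17-1, 7+13-1, 13+7-1, 17+3-1, 19+0) = 19
net[6] = max(3+19-1, 7+17-1, 13+13-1, 17+7-1, 19+3-1, 14+0) = 25
net[7] = max(3+25-1, 7+19-1, 13+17-1, …, 14+3-1, 24+0) = 29
net[8] = max(3+29-1, 7+25-1, 13+19-1, …, 24+3-1, 33+0) = 33
net[9] = max(3+33-1, 7+29-1, 13+25-1, …, 33+3-1, 36+0) = 37
One optimal plan: pieces 3 + 3 + 3 (2 cuts) → $39 − $2 = $37.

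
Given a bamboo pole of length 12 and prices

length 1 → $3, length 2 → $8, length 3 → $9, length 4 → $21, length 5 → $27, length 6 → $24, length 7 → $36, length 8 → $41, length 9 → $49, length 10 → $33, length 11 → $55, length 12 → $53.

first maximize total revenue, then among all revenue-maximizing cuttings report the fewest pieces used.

2

Build r[k] bottom-up: r[k] = max over allowed piece i of (p[i] + r[k−i]).
r[1] = 3
r[2] = 8
r[3] = 11  (first piece 1, then r[2]=8)
r[4] = 21
r[5] = 27
r[6] = 30  (first piece 1, then r[5]=27)
r[7] = 36
r[8] = 42  (first piece 4, then r[4]=21)
r[9] = 49
r[10] = 54  (first piece 5, then r[5]=27)
r[11] = 57  (first piece 1, then r[10]=54)
r[12] = 63  (first piece 4, then r[8]=42)
Maximum revenue is $63.
Now minimize piece count subject to staying optimal: for each k, pieces[k] = 1 + min over i with p[i]+r[k−i]=r[k] of pieces[k−i].
pieces[9] = 1
pieces[10] = 2
pieces[11] = 2
pieces[12] = 2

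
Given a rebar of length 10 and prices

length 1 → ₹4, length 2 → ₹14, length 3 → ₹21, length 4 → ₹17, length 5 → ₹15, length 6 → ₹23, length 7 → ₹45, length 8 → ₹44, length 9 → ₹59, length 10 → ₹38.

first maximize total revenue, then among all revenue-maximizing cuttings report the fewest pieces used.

4

Build r[k] bottom-up: r[k] = max over allowed piece i of (p[i] + r[k−i]).
r[1] = 4
r[2] = max(4+4, 14+0) = 14
r[3] = max(4+14, 14+4, 21+0) = 21
r[4] = max(4+21, 14+14, 21+4, 17+0) = 28
r[5] = max(4+28, 14+21, 21+14, 17+4, 15+0) = 35
r[6] = max(4+35, 14+28, 21+21, 17+14, 15+4, 23+0) = 42
r[7] = max(4+42, 14+35, 21+28, …, 23+4, 45+0) = 49
r[8] = max(4+49, 14+42, 21+35, …, 45+4, 44+0) = 56
r[9] = max(4+56, 14+49, 21+42, …, 44+4, 59+0) = 63
r[10] = max(4+63, 14+56, 21+49, …, 59+4, 38+0) = 70
Maximum revenue is ₹70.
Now minimize piece count subject to staying optimal: for each k, pieces[k] = 1 + min over i with p[i]+r[k−i]=r[k] of pieces[k−i].
pieces[7] = 3
pieces[8] = 3
pieces[9] = 3
pieces[10] = 4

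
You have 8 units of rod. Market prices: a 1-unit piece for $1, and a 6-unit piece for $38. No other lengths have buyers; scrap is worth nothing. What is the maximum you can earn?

40

Consider every possible first cut. best[k] is the best of p[i]+best[k−i] over all sellable i≤k.
best[1] = 1
best[2] = 2  (first piece 1, then best[1]=1)
best[3] = 3  (first piece 1, then best[2]=2)
best[4] = 4  (first piece 1, then best[3]=3)
best[5] = 5  (first piece 1, then best[4]=4)
best[6] = max(1+5, 38+0) = 38
best[7] = max(1+38, 38+1) = 39
best[8] = max(1+39, 38+2) = 40
One optimal cutting: 6 + 1 + 1 → $40.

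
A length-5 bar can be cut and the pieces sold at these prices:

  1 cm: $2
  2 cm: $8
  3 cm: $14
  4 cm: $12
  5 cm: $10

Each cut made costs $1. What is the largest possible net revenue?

21

Consider every possible first cut. r[k] is the best of p[i]+r[k−i] over all sellable i≤k, charging 1 whenever i<k.
r[1] = 2
r[2] = 8
r[3] = 14
r[4] = 15  (first piece 1, then r[3]=14)
r[5] = 21  (first piece 2, then r[3]=14)
One optimal plan: pieces 3 + 2 (1 cut) → $22 − $1 = $21.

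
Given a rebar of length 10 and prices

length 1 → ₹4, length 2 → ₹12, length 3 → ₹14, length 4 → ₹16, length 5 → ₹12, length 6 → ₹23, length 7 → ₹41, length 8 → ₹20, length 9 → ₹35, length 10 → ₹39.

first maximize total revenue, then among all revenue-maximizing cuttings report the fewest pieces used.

5

Consider every possible first cut. r[k] is the best of p[i]+r[k−i] over all sellable i≤k.
r[1] = 4
r[2] = 12
r[3] = 16  (first piece 1, then r[2]=12)
r[4] = 24  (first piece 2, then r[2]=12)
r[5] = 28  (first piece 1, then r[4]=24)
r[6] = 36  (first piece 2, then r[4]=24)
r[7] = 41
r[8] = 48  (first piece 2, then r[6]=36)
r[9] = 53  (first piece 2, then r[7]=41)
r[10] = 60  (first piece 2, then r[8]=48)
Maximum revenue is ₹60.
Now minimize piece count subject to staying optimal: for each k, pieces[k] = 1 + min over i with p[i]+r[k−i]=r[k] of pieces[k−i].
pieces[7] = 1
pieces[8] = 4
pieces[9] = 2
pieces[10] = 5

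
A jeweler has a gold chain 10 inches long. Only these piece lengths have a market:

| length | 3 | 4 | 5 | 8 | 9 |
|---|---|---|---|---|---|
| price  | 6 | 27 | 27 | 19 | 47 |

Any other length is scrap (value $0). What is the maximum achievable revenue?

Let best[k] be the best obtainable value from length k. For each k, try every first piece i and keep the best of price[i] + best[k−i].
best[1] = 0
best[2] = 0
best[3] = 6
best[4] = 27
best[5] = 27
best[6] = 27
best[7] = 33  (first piece 3, then best[4]=27)
best[8] = 54  (first piece 4, then best[4]=27)
best[9] = 54
best[10] = 54
One optimal cutting: pieces 4 + 4 with 2 inches of scrap → $54.

54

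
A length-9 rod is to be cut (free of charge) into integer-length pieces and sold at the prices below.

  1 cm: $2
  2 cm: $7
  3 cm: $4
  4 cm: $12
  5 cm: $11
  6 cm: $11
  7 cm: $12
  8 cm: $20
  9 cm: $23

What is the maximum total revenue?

30

Consider every possible first cut. v[k] is the best of p[i]+v[k−i] over all sellable i≤k.
v[1] = 2
v[2] = max(2+2, 7+0) = 7
v[3] = max(2+7, 7+2, 4+0) = 9
v[4] = max(2+9, 7+7, 4+2, 12+0) = 14
v[5] = max(2+14, 7+9, 4+7, 12+2, 11+0) = 16
v[6] = max(2+16, 7+14, 4+9, 12+7, 11+2, 11+0) = 21
v[7] = max(2+21, 7+16, 4+14, …, 11+2, 12+0) = 23
v[8] = max(2+23, 7+21, 4+16, …, 12+2, 20+0) = 28
v[9] = max(2+28, 7+23, 4+21, …, 20+2, 23+0) = 30
One optimal cutting: 2 + 2 + 2 + 2 + 1 → $7 + $7 + $7 + $7 + $2 = $30.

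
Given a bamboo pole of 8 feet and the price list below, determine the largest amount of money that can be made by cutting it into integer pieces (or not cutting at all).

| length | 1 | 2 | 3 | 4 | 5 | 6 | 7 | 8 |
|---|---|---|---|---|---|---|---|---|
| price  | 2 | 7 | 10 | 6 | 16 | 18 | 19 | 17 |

28

Consider every possible first cut. v[k] is the best of p[i]+v[k−i] over all sellable i≤k.
v[1] = 2
v[2] = max(2+2, 7+0) = 7
v[3] = max(2+7, 7+2, 10+0) = 10
v[4] = max(2+10, 7+7, 10+2, 6+0) = 14
v[5] = max(2+14, 7+10, 10+7, 6+2, 16+0) = 17
v[6] = max(2+17, 7+14, 10+10, 6+7, 16+2, 18+0) = 21
v[7] = max(2+21, 7+17, 10+14, …, 18+2, 19+0) = 24
v[8] = max(2+24, 7+21, 10+17, …, 19+2, 17+0) = 28
One optimal cutting: 2 + 2 + 2 + 2 → $7 + $7 + $7 + $7 = $28.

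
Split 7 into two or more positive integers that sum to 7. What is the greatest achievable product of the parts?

12

Fill f[k] for k=2..7: at each k try every first piece i and multiply by the better of (k−i) uncut or f[k−i].
f[2] = 1×max(1,0) = 1×1 = 1
f[3] = max(1×2, 2×1) = 2
f[4] = max(1×3, 2×2, 3×1) = 4
f[5] = max(1×4, 2×3, 3×2, 4×1) = 6
f[6] = max(1×6, 2×4, 3×3, 4×2, 5×1) = 9
f[7] = max(1×9, 2×6, 3×4, 4×3, 5×2, 6×1) = 12
One optimal split: 3 + 2 + 2; product 3×2×2 = 12.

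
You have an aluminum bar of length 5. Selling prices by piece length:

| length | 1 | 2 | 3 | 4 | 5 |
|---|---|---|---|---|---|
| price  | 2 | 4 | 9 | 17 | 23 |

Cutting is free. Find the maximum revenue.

Let v[k] be the best obtainable value from length k. For each k, try every first piece i and keep the best of price[i] + v[k−i].
v[1] = 2
v[2] = max(2+2, 4+0) = 4
v[3] = max(2+4, 4+2, 9+0) = 9
v[4] = max(2+9, 4+4, 9+2, 17+0) = 17
v[5] = max(2+17, 4+9, 9+4, 17+2, 23+0) = 23
Best is to sell the whole 5-cm piece uncut for $23.

23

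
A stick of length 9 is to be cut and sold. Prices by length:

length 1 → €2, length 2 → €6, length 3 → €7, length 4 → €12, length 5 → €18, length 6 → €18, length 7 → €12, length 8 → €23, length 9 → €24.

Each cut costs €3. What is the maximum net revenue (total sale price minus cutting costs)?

27

Let r[k] be the best obtainable value from length k. For each k, try every first piece i and keep the best of price[i] + r[k−i] minus the 3 cut fee when i<k.
r[1] = 2
r[2] = max(2+2-3, 6+0) = 6
r[3] = max(2+6-3, 6+2-3, 7+0) = 7
r[4] = max(2+7-3, 6+6-3, 7+2-3, 12+0) = 12
r[5] = max(2+12-3, 6+7-3, 7+6-3, 12+2-3, 18+0) = 18
r[6] = max(2+18-3, 6+12-3, 7+7-3, 12+6-3, 18+2-3, 18+0) = 18
r[7] = max(2+18-3, 6+18-3, 7+12-3, …, 18+2-3, 12+0) = 21
r[8] = max(2+21-3, 6+18-3, 7+18-3, …, 12+2-3, 23+0) = 23
r[9] = max(2+23-3, 6+21-3, 7+18-3, …, 23+2-3, 24+0) = 27
One optimal plan: pieces 5 + 4 (1 cut) → €30 − €3 = €27.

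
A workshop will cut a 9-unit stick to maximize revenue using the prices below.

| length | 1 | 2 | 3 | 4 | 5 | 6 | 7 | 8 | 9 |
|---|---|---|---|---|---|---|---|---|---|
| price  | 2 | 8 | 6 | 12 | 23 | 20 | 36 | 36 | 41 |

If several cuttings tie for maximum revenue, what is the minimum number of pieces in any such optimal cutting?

Build r[k] bottom-up: r[k] = max over allowed piece i of (p[i] + r[k−i]).
r[1] = 2
r[2] = 8
r[3] = 10  (first piece 1, then r[2]=8)
r[4] = 16  (first piece 2, then r[2]=8)
r[5] = 23
r[6] = 25  (first piece 1, then r[5]=23)
r[7] = 36
r[8] = 38  (first piece 1, then r[7]=36)
r[9] = 44  (first piece 2, then r[7]=36)
Maximum revenue is 44.
Now minimize piece count subject to staying optimal: for each k, pieces[k] = 1 + min over i with p[i]+r[k−i]=r[k] of pieces[k−i].
pieces[6] = 2
pieces[7] = 1
pieces[8] = 2
pieces[9] = 2

2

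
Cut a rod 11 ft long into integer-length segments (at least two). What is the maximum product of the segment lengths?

54

Let prod[k] be the best product for length k (with at least one cut). For each first piece i, the rest contributes max(k−i, prod[k−i]).
prod[2] = 1·max(1,0) = 1·1 = 1
prod[3] = 1·max(2,1) = 1·2 = 2
prod[4] = 2·max(2,1) = 2·2 = 4
prod[5] = 2·max(3,2) = 2·3 = 6
prod[6] = 3·max(3,2) = 3·3 = 9
prod[7] = 2·max(5,6) = 2·6 = 12
prod[8] = 2·max(6,9) = 2·9 = 18
prod[9] = 3·max(6,9) = 3·9 = 27
prod[10] = 2·max(8,18) = 2·18 = 36
prod[11] = 2·max(9,27) = 2·27 = 54
One optimal split: 3 + 3 + 3 + 2; product 3·3·3·2 = 54.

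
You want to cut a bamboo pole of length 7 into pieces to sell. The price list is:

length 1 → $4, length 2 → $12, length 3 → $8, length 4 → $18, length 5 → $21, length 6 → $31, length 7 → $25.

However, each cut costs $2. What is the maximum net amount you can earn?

Let v[k] be the best obtainable value from length k. For each k, try every first piece i and keep the best of price[i] + v[k−i] minus the 2 cut fee when i<k.
v[1] = 4
v[2] = max(4+4-2, 12+0) = 12
v[3] = max(4+12-2, 12+4-2, 8+0) = 14
v[4] = max(4+14-2, 12+12-2, 8+4-2, 18+0) = 22
v[5] = max(4+22-2, 12+14-2, 8+12-2, 18+4-2, 21+0) = 24
v[6] = max(4+24-2, 12+22-2, 8+14-2, 18+12-2, 21+4-2, 31+0) = 32
v[7] = max(4+32-2, 12+24-2, 8+22-2, …, 31+4-2, 25+0) = 34
One optimal plan: pieces 2 + 2 + 2 + 1 (3 cuts) → $40 − $6 = $34.

34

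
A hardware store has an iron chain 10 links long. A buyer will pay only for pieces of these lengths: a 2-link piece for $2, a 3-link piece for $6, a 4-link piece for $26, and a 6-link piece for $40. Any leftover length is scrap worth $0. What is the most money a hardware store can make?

Build r[k] bottom-up: r[k] = max over allowed piece i of (p[i] + r[k−i]).
r[1] = 0
r[2] = 2
r[3] = 6
r[4] = 26
r[5] = 26
r[6] = 40
r[7] = 40
r[8] = 52  (first piece 4, then r[4]=26)
r[9] = 52
r[10] = 66  (first piece 4, then r[6]=40)
One optimal cutting: 6 + 4 → $66.

66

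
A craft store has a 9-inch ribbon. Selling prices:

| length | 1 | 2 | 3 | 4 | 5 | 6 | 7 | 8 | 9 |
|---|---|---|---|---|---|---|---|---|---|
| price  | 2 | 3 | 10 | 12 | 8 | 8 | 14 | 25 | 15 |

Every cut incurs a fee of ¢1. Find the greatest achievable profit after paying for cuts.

Let r[k] be the best obtainable value from length k. For each k, try every first piece i and keep the best of price[i] + r[k−i] minus the 1 cut fee when i<k.
r[1] = 2
r[2] = 3  (first piece 1, then r[1]=2)
r[3] = 10
r[4] = 12
r[5] = 13  (first piece 1, then r[4]=12)
r[6] = 19  (first piece 3, then r[3]=10)
r[7] = 21  (first piece 3, then r[4]=12)
r[8] = 25
r[9] = 28  (first piece 3, then r[6]=19)
One optimal plan: pieces 3 + 3 + 3 (2 cuts) → ¢30 − ¢2 = ¢28.

28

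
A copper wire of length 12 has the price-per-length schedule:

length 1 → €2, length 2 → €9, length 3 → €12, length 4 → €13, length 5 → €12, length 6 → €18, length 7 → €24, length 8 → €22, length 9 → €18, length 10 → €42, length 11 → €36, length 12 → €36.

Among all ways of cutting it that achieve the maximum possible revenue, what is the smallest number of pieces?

6

Build r[k] bottom-up: r[k] = max over allowed piece i of (p[i] + r[k−i]).
r[1] = 2
r[2] = max(2+2, 9+0) = 9
r[3] = max(2+9, 9+2, 12+0) = 12
r[4] = max(2+12, 9+9, 12+2, 13+0) = 18
r[5] = max(2+18, 9+12, 12+9, 13+2, 12+0) = 21
r[6] = max(2+21, 9+18, 12+12, 13+9, 12+2, 18+0) = 27
r[7] = max(2+27, 9+21, 12+18, …, 18+2, 24+0) = 30
r[8] = max(2+30, 9+27, 12+21, …, 24+2, 22+0) = 36
r[9] = max(2+36, 9+30, 12+27, …, 22+2, 18+0) = 39
r[10] = max(2+39, 9+36, 12+30, …, 18+2, 42+0) = 45
r[11] = max(2+45, 9+39, 12+36, …, 42+2, 36+0) = 48
r[12] = max(2+48, 9+45, 12+39, …, 36+2, 36+0) = 54
Maximum revenue is €54.
Now minimize piece count subject to staying optimal: for each k, pieces[k] = 1 + min over i with p[i]+r[k−i]=r[k] of pieces[k−i].
pieces[9] = 4
pieces[10] = 5
pieces[11] = 5
pieces[12] = 6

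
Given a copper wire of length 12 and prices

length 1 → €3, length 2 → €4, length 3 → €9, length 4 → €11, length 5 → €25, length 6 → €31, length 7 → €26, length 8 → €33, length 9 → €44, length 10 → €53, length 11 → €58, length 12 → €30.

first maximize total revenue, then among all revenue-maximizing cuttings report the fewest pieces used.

Consider every possible first cut. r[k] is the best of p[i]+r[k−i] over all sellable i≤k.
r[1] = 3
r[2] = max(3+3, 4+0) = 6
r[3] = max(3+6, 4+3, 9+0) = 9
r[4] = max(3+9, 4+6, 9+3, 11+0) = 12
r[5] = max(3+12, 4+9, 9+6, 11+3, 25+0) = 25
r[6] = max(3+25, 4+12, 9+9, 11+6, 25+3, 31+0) = 31
r[7] = max(3+31, 4+25, 9+12, …, 31+3, 26+0) = 34
r[8] = max(3+34, 4+31, 9+25, …, 26+3, 33+0) = 37
r[9] = max(3+37, 4+34, 9+31, …, 33+3, 44+0) = 44
r[10] = max(3+44, 4+37, 9+34, …, 44+3, 53+0) = 53
r[11] = max(3+53, 4+44, 9+37, …, 53+3, 58+0) = 58
r[12] = max(3+58, 4+53, 9+44, …, 58+3, 30+0) = 62
Maximum revenue is €62.
Now minimize piece count subject to staying optimal: for each k, pieces[k] = 1 + min over i with p[i]+r[k−i]=r[k] of pieces[k−i].
pieces[9] = 1
pieces[10] = 1
pieces[11] = 1
pieces[12] = 2

2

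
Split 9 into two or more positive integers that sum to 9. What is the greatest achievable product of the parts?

27

Fill f[k] for k=2..9: at each k try every first piece i and multiply by the better of (k−i) uncut or f[k−i].
f[2] = 1·max(1,0) = 1·1 = 1
f[3] = max(1·2, 2·1) = 2
f[4] = max(1·3, 2·2, 3·1) = 4
f[5] = max(1·4, 2·3, 3·2, 4·1) = 6
f[6] = max(1·6, 2·4, 3·3, 4·2, 5·1) = 9
f[7] = max(1·9, 2·6, 3·4, 4·3, 5·2, 6·1) = 12
f[8] = max(1·12, 2·9, 3·6, …, 6·2, 7·1) = 18
f[9] = max(1·18, 2·12, 3·9, …, 7·2, 8·1) = 27
One optimal split: 3 + 3 + 3; product 3·3·3 = 27.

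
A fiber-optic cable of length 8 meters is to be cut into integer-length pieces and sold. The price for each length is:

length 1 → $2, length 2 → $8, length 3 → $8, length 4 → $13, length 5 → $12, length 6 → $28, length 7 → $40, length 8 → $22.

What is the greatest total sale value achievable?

Consider every possible first cut. r[k] is the best of p[i]+r[k−i] over all sellable i≤k.
r[1] = 2
r[2] = max(2+2, 8+0) = 8
r[3] = max(2+8, 8+2, 8+0) = 10
r[4] = max(2+10, 8+8, 8+2, 13+0) = 16
r[5] = max(2+16, 8+10, 8+8, 13+2, 12+0) = 18
r[6] = max(2+18, 8+16, 8+10, 13+8, 12+2, 28+0) = 28
r[7] = max(2+28, 8+18, 8+16, …, 28+2, 40+0) = 40
r[8] = max(2+40, 8+28, 8+18, …, 40+2, 22+0) = 42
One optimal cutting: 7 + 1 → $40 + $2 = $42.

42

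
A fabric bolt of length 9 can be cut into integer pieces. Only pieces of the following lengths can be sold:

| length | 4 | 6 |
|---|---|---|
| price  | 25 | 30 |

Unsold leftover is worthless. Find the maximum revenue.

Consider every possible first cut. r[k] is the best of p[i]+r[k−i] over all sellable i≤k.
r[1] = 0
r[2] = 0
r[3] = 0
r[4] = 25
r[5] = 25
r[6] = max(25+0, 30+0) = 30
r[7] = max(25+0, 30+0) = 30
r[8] = max(25+25, 30+0) = 50
r[9] = max(25+25, 30+0) = 50
One optimal cutting: pieces 4 + 4 with 1 yard of scrap → $50.

50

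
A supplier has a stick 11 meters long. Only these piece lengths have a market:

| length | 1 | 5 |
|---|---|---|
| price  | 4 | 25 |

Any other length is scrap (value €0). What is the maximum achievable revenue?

54

Build f[k] bottom-up: f[k] = max over allowed piece i of (p[i] + f[k−i]).
f[1] = 4
f[2] = 8  (first piece 1, then f[1]=4)
f[3] = 12  (first piece 1, then f[2]=8)
f[4] = 16  (first piece 1, then f[3]=12)
f[5] = 25
f[6] = 29  (first piece 1, then f[5]=25)
f[7] = 33  (first piece 1, then f[6]=29)
f[8] = 37  (first piece 1, then f[7]=33)
f[9] = 41  (first piece 1, then f[8]=37)
f[10] = 50  (first piece 5, then f[5]=25)
f[11] = 54  (first piece 1, then f[10]=50)
One optimal cutting: 5 + 5 + 1 → €54.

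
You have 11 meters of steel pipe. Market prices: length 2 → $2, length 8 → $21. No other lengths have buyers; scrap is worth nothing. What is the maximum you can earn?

23

Build r[k] bottom-up: r[k] = max over allowed piece i of (p[i] + r[k−i]).
r[1] = 0
r[2] = 2
r[3] = 2
r[4] = 4  (first piece 2, then r[2]=2)
r[5] = 4
r[6] = 6  (first piece 2, then r[4]=4)
r[7] = 6
r[8] = 21
r[9] = 21
r[10] = 23  (first piece 2, then r[8]=21)
r[11] = 23
One optimal cutting: pieces 8 + 2 with 1 meter of scrap → $23.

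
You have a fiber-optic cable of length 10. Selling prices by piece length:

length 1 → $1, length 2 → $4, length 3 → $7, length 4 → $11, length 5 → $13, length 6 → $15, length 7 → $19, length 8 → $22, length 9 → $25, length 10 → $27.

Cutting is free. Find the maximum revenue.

27

Build v[k] bottom-up: v[k] = max over allowed piece i of (p[i] + v[k−i]).
v[1] = 1
v[2] = max(1+1, 4+0) = 4
v[3] = max(1+4, 4+1, 7+0) = 7
v[4] = max(1+7, 4+4, 7+1, 11+0) = 11
v[5] = max(1+11, 4+7, 7+4, 11+1, 13+0) = 13
v[6] = max(1+13, 4+11, 7+7, 11+4, 13+1, 15+0) = 15
v[7] = max(1+15, 4+13, 7+11, …, 15+1, 19+0) = 19
v[8] = max(1+19, 4+15, 7+13, …, 19+1, 22+0) = 22
v[9] = max(1+22, 4+19, 7+15, …, 22+1, 25+0) = 25
v[10] = max(1+25, 4+22, 7+19, …, 25+1, 27+0) = 27
Best is to sell the whole 10-meter piece uncut for $27.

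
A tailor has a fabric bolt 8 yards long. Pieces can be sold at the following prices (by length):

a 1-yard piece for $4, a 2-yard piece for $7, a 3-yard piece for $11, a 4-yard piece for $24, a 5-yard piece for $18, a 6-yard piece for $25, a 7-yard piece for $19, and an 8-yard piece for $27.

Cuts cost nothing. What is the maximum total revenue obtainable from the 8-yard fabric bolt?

48

Let best[k] be the best obtainable value from length k. For each k, try every first piece i and keep the best of price[i] + best[k−i].
best[1] = 4
best[2] = max(4+4, 7+0) = 8
best[3] = max(4+8, 7+4, 11+0) = 12
best[4] = max(4+12, 7+8, 11+4, 24+0) = 24
best[5] = max(4+24, 7+12, 11+8, 24+4, 18+0) = 28
best[6] = max(4+28, 7+24, 11+12, 24+8, 18+4, 25+0) = 32
best[7] = max(4+32, 7+28, 11+24, …, 25+4, 19+0) = 36
best[8] = max(4+36, 7+32, 11+28, …, 19+4, 27+0) = 48
One optimal cutting: 4 + 4 → $24 + $24 = $48.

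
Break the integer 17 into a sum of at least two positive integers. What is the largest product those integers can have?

Let P[k] be the best product for length k (with at least one cut). For each first piece i, the rest contributes max(k−i, P[k−i]).
P[2] = 1×max(1,0) = 1×1 = 1
P[3] = max(1×2, 2×1) = 2
P[4] = max(1×3, 2×2, 3×1) = 4
P[5] = max(1×4, 2×3, 3×2, 4×1) = 6
P[6] = max(1×6, 2×4, 3×3, 4×2, 5×1) = 9
P[7] = max(1×9, 2×6, 3×4, 4×3, 5×2, 6×1) = 12
P[8] = max(1×12, 2×9, 3×6, …, 6×2, 7×1) = 18
P[9] = max(1×18, 2×12, 3×9, …, 7×2, 8×1) = 27
P[10] = max(1×27, 2×18, 3×12, …, 8×2, 9×1) = 36
P[11] = max(1×36, 2×27, 3×18, …, 9×2, 10×1) = 54
P[12] = max(1×54, 2×36, 3×27, …, 10×2, 11×1) = 81
P[13] = max(1×81, 2×54, 3×36, …, 11×2, 12×1) = 108
P[14] = max(1×108, 2×81, 3×54, …, 12×2, 13×1) = 162
P[15] = max(1×162, 2×108, 3×81, …, 13×2, 14×1) = 243
P[16] = max(1×243, 2×162, 3×108, …, 14×2, 15×1) = 324
P[17] = max(1×324, 2×243, 3×162, …, 15×2, 16×1) = 486
One optimal split: 3 + 3 + 3 + 3 + 3 + 2; product 3×3×3×3×3×2 = 486.

486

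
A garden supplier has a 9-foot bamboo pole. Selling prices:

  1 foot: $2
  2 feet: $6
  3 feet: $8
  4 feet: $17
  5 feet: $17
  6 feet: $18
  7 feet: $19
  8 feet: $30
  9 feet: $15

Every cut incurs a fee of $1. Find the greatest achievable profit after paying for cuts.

34

Let v[k] be the best obtainable value from length k. For each k, try every first piece i and keep the best of price[i] + v[k−i] minus the 1 cut fee when i<k.
v[1] = 2
v[2] = 6
v[3] = 8
v[4] = 17
v[5] = 18  (first piece 1, then v[4]=17)
v[6] = 22  (first piece 2, then v[4]=17)
v[7] = 24  (first piece 3, then v[4]=17)
v[8] = 33  (first piece 4, then v[4]=17)
v[9] = 34  (first piece 1, then v[8]=33)
One optimal plan: pieces 4 + 4 + 1 (2 cuts) → $36 − $2 = $34.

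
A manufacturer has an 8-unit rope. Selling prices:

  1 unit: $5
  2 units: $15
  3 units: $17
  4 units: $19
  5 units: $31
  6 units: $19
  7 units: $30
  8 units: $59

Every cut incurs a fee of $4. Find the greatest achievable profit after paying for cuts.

59

Consider every possible first cut. r[k] is the best of p[i]+r[k−i] over all sellable i≤k, charging 4 whenever i<k.
r[1] = 5
r[2] = 15
r[3] = 17
r[4] = 26  (first piece 2, then r[2]=15)
r[5] = 31
r[6] = 37  (first piece 2, then r[4]=26)
r[7] = 42  (first piece 2, then r[5]=31)
r[8] = 59
Best is to make no cuts and sell whole for $59.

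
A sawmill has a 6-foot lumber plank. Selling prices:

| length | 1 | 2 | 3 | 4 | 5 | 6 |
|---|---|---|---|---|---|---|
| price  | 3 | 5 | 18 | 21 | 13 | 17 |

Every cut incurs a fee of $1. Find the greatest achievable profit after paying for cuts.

35

Consider every possible first cut. v[k] is the best of p[i]+v[k−i] over all sellable i≤k, charging 1 whenever i<k.
v[1] = 3
v[2] = 5  (first piece 1, then v[1]=3)
v[3] = 18
v[4] = 21
v[5] = 23  (first piece 1, then v[4]=21)
v[6] = 35  (first piece 3, then v[3]=18)
One optimal plan: pieces 3 + 3 (1 cut) → $36 − $1 = $35.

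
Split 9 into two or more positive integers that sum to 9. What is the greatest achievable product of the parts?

Define g[k] = max over 1≤i<k of i · max(k−i, g[k−i]); the inner max lets the remainder stay uncut if that's better.
g[2] = 1*max(1,0) = 1*1 = 1
g[3] = 1*max(2,1) = 1*2 = 2
g[4] = 2*max(2,1) = 2*2 = 4
g[5] = 2*max(3,2) = 2*3 = 6
g[6] = 3*max(3,2) = 3*3 = 9
g[7] = 2*max(5,6) = 2*6 = 12
g[8] = 2*max(6,9) = 2*9 = 18
g[9] = 3*max(6,9) = 3*9 = 27
One optimal split: 3 + 3 + 3; product 3*3*3 = 27.

27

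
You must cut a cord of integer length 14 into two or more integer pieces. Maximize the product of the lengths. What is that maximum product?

162

Let prod[k] be the best product for length k (with at least one cut). For each first piece i, the rest contributes max(k−i, prod[k−i]).
prod[2] = 1×max(1,0) = 1×1 = 1
prod[3] = 1×max(2,1) = 1×2 = 2
prod[4] = 2×max(2,1) = 2×2 = 4
prod[5] = 2×max(3,2) = 2×3 = 6
prod[6] = 3×max(3,2) = 3×3 = 9
prod[7] = 2×max(5,6) = 2×6 = 12
prod[8] = 2×max(6,9) = 2×9 = 18
prod[9] = 3×max(6,9) = 3×9 = 27
prod[10] = 2×max(8,18) = 2×18 = 36
prod[11] = 2×max(9,27) = 2×27 = 54
prod[12] = 3×max(9,27) = 3×27 = 81
prod[13] = 2×max(11,54) = 2×54 = 108
prod[14] = 2×max(12,81) = 2×81 = 162
One optimal split: 3 + 3 + 3 + 3 + 2; product 3×3×3×3×2 = 162.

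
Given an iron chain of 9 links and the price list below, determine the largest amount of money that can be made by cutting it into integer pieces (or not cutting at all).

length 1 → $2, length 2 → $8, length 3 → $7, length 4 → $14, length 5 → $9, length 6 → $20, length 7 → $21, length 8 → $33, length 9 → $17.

Consider every possible first cut. best[k] is the best of p[i]+best[k−i] over all sellable i≤k.
best[1] = 2
best[2] = 8
best[3] = 10  (first piece 1, then best[2]=8)
best[4] = 16  (first piece 2, then best[2]=8)
best[5] = 18  (first piece 1, then best[4]=16)
best[6] = 24  (first piece 2, then best[4]=16)
best[7] = 26  (first piece 1, then best[6]=24)
best[8] = 33
best[9] = 35  (first piece 1, then best[8]=33)
One optimal cutting: 8 + 1 → $33 + $2 = $35.

35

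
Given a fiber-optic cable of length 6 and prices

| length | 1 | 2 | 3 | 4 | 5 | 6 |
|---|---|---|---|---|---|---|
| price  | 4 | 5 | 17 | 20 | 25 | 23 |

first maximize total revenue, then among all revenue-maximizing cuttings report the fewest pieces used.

Let r[k] be the best obtainable value from length k. For each k, try every first piece i and keep the best of price[i] + r[k−i].
r[1] = 4
r[2] = 8  (first piece 1, then r[1]=4)
r[3] = 17
r[4] = 21  (first piece 1, then r[3]=17)
r[5] = 25  (first piece 1, then r[4]=21)
r[6] = 34  (first piece 3, then r[3]=17)
Maximum revenue is $34.
Now minimize piece count subject to staying optimal: for each k, pieces[k] = 1 + min over i with p[i]+r[k−i]=r[k] of pieces[k−i].
pieces[3] = 1
pieces[4] = 2
pieces[5] = 1
pieces[6] = 2

2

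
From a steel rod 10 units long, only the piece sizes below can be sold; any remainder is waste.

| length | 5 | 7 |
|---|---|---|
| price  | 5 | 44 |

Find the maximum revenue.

44

Let r[k] be the best obtainable value from length k. For each k, try every first piece i and keep the best of price[i] + r[k−i].
r[1] = 0
r[2] = 0
r[3] = 0
r[4] = 0
r[5] = 5
r[6] = 5
r[7] = max(5+0, 44+0) = 44
r[8] = max(5+0, 44+0) = 44
r[9] = max(5+0, 44+0) = 44
r[10] = max(5+5, 44+0) = 44
One optimal cutting: pieces 7 with 3 units of scrap → $44.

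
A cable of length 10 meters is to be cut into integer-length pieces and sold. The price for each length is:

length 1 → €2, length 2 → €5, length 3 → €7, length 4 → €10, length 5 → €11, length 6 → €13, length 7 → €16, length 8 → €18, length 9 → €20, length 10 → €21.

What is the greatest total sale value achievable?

Let r[k] be the best obtainable value from length k. For each k, try every first piece i and keep the best of price[i] + r[k−i].
r[1] = 2
r[2] = max(2+2, 5+0) = 5
r[3] = max(2+5, 5+2, 7+0) = 7
r[4] = max(2+7, 5+5, 7+2, 10+0) = 10
r[5] = max(2+10, 5+7, 7+5, 10+2, 11+0) = 12
r[6] = max(2+12, 5+10, 7+7, 10+5, 11+2, 13+0) = 15
r[7] = max(2+15, 5+12, 7+10, …, 13+2, 16+0) = 17
r[8] = max(2+17, 5+15, 7+12, …, 16+2, 18+0) = 20
r[9] = max(2+20, 5+17, 7+15, …, 18+2, 20+0) = 22
r[10] = max(2+22, 5+20, 7+17, …, 20+2, 21+0) = 25
One optimal cutting: 2 + 2 + 2 + 2 + 2 → €5 + €5 + €5 + €5 + €5 = €25.

25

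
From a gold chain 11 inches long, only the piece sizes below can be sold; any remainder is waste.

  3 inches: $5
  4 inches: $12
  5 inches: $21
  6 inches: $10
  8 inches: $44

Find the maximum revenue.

Consider every possible first cut. r[k] is the best of p[i]+r[k−i] over all sellable i≤k.
r[1] = 0
r[2] = 0
r[3] = 5
r[4] = max(5+0, 12+0) = 12
r[5] = max(5+0, 12+0, 21+0) = 21
r[6] = max(5+5, 12+0, 21+0, 10+0) = 21
r[7] = max(5+12, 12+5, 21+0, 10+0) = 21
r[8] = max(5+21, 12+12, 21+5, 10+0, 44+0) = 44
r[9] = max(5+21, 12+21, 21+12, 10+5, 44+0) = 44
r[10] = max(5+21, 12+21, 21+21, 10+12, 44+0) = 44
r[11] = max(5+44, 12+21, 21+21, 10+21, 44+5) = 49
One optimal cutting: 8 + 3 → $49.

49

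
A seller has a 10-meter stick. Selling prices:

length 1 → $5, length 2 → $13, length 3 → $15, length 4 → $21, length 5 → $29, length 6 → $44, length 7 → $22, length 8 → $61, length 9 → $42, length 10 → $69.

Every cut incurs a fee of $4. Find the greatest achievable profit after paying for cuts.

Build r[k] bottom-up: r[k] = max over allowed piece i of (p[i] + r[k−i]) − 4 per cut.
r[1] = 5
r[2] = 13
r[3] = 15
r[4] = 22  (first piece 2, then r[2]=13)
r[5] = 29
r[6] = 44
r[7] = 45  (first piece 1, then r[6]=44)
r[8] = 61
r[9] = 62  (first piece 1, then r[8]=61)
r[10] = 70  (first piece 2, then r[8]=61)
One optimal plan: pieces 8 + 2 (1 cut) → $74 − $4 = $70.

70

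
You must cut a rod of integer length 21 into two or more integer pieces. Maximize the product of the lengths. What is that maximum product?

2187

Define m[k] = max over 1≤i<k of i · max(k−i, m[k−i]); the inner max lets the remainder stay uncut if that's better.
Small cases: m[2]=1, m[3]=2, m[4]=4, m[5]=6, m[6]=9, m[7]=12, m[8]=18, m[9]=27, m[10]=36, m[11]=54, m[12]=81, m[13]=108, m[14]=162.
m[15] = max(1*162, 2*108, 3*81, …, 13*2, 14*1) = 243
m[16] = max(1*243, 2*162, 3*108, …, 14*2, 15*1) = 324
m[17] = max(1*324, 2*243, 3*162, …, 15*2, 16*1) = 486
m[18] = max(1*486, 2*324, 3*243, …, 16*2, 17*1) = 729
m[19] = max(1*729, 2*486, 3*324, …, 17*2, 18*1) = 972
m[20] = max(1*972, 2*729, 3*486, …, 18*2, 19*1) = 1458
m[21] = max(1*1458, 2*972, 3*729, …, 19*2, 20*1) = 2187
One optimal split: 3 + 3 + 3 + 3 + 3 + 3 + 3; product 3*3*3*3*3*3*3 = 2187.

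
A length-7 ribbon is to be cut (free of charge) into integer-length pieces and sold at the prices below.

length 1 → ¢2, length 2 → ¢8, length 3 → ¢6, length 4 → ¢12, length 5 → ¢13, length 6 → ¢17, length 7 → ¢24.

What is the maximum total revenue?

Let R[k] be the best obtainable value from length k. For each k, try every first piece i and keep the best of price[i] + R[k−i].
R[1] = 2
R[2] = max(2+2, 8+0) = 8
R[3] = max(2+8, 8+2, 6+0) = 10
R[4] = max(2+10, 8+8, 6+2, 12+0) = 16
R[5] = max(2+16, 8+10, 6+8, 12+2, 13+0) = 18
R[6] = max(2+18, 8+16, 6+10, 12+8, 13+2, 17+0) = 24
R[7] = max(2+24, 8+18, 6+16, …, 17+2, 24+0) = 26
One optimal cutting: 2 + 2 + 2 + 1 → ¢8 + ¢8 + ¢8 + ¢2 = ¢26.

26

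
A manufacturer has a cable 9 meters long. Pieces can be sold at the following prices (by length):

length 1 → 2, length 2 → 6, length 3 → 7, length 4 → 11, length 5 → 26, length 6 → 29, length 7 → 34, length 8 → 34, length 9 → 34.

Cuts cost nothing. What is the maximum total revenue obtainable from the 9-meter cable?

Consider every possible first cut. R[k] is the best of p[i]+R[k−i] over all sellable i≤k.
R[1] = 2
R[2] = max(2+2, 6+0) = 6
R[3] = max(2+6, 6+2, 7+0) = 8
R[4] = max(2+8, 6+6, 7+2, 11+0) = 12
R[5] = max(2+12, 6+8, 7+6, 11+2, 26+0) = 26
R[6] = max(2+26, 6+12, 7+8, 11+6, 26+2, 29+0) = 29
R[7] = max(2+29, 6+26, 7+12, …, 29+2, 34+0) = 34
R[8] = max(2+34, 6+29, 7+26, …, 34+2, 34+0) = 36
R[9] = max(2+36, 6+34, 7+29, …, 34+2, 34+0) = 40
One optimal cutting: 7 + 2 → 34 + 6 = 40.

40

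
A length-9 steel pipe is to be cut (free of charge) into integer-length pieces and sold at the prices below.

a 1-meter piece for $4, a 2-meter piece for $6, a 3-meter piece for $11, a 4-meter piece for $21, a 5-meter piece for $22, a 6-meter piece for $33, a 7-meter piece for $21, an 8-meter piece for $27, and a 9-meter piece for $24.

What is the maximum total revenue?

46

Consider every possible first cut. r[k] is the best of p[i]+r[k−i] over all sellable i≤k.
r[1] = 4
r[2] = max(4+4, 6+0) = 8
r[3] = max(4+8, 6+4, 11+0) = 12
r[4] = max(4+12, 6+8, 11+4, 21+0) = 21
r[5] = max(4+21, 6+12, 11+8, 21+4, 22+0) = 25
r[6] = max(4+25, 6+21, 11+12, 21+8, 22+4, 33+0) = 33
r[7] = max(4+33, 6+25, 11+21, …, 33+4, 21+0) = 37
r[8] = max(4+37, 6+33, 11+25, …, 21+4, 27+0) = 42
r[9] = max(4+42, 6+37, 11+33, …, 27+4, 24+0) = 46
One optimal cutting: 4 + 4 + 1 → $21 + $21 + $4 = $46.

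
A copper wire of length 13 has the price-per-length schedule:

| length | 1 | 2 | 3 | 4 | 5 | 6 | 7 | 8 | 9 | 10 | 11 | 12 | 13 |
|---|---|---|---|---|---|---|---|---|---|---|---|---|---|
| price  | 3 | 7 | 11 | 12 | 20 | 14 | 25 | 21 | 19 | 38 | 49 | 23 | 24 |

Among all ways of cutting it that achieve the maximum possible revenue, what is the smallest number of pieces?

2

Build r[k] bottom-up: r[k] = max over allowed piece i of (p[i] + r[k−i]).
r[1] = 3
r[2] = 7
r[3] = 11
r[4] = 14  (first piece 1, then r[3]=11)
r[5] = 20
r[6] = 23  (first piece 1, then r[5]=20)
r[7] = 27  (first piece 2, then r[5]=20)
r[8] = 31  (first piece 3, then r[5]=20)
r[9] = 34  (first piece 1, then r[8]=31)
r[10] = 40  (first piece 5, then r[5]=20)
r[11] = 49
r[12] = 52  (first piece 1, then r[11]=49)
r[13] = 56  (first piece 2, then r[11]=49)
Maximum revenue is €56.
Now minimize piece count subject to staying optimal: for each k, pieces[k] = 1 + min over i with p[i]+r[k−i]=r[k] of pieces[k−i].
pieces[10] = 2
pieces[11] = 1
pieces[12] = 2
pieces[13] = 2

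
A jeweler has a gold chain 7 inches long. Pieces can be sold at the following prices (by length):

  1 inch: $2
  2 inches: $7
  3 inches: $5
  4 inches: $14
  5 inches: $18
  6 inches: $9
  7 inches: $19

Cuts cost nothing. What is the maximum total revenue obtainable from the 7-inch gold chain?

Let r[k] be the best obtainable value from length k. For each k, try every first piece i and keep the best of price[i] + r[k−i].
r[1] = 2
r[2] = max(2+2, 7+0) = 7
r[3] = max(2+7, 7+2, 5+0) = 9
r[4] = max(2+9, 7+7, 5+2, 14+0) = 14
r[5] = max(2+14, 7+9, 5+7, 14+2, 18+0) = 18
r[6] = max(2+18, 7+14, 5+9, 14+7, 18+2, 9+0) = 21
r[7] = max(2+21, 7+18, 5+14, …, 9+2, 19+0) = 25
One optimal cutting: 5 + 2 → $18 + $7 = $25.

25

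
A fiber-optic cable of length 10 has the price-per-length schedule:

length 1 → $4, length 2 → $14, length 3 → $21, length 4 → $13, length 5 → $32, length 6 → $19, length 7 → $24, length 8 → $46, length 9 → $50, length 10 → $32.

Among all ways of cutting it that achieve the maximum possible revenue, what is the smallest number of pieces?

4

Let r[k] be the best obtainable value from length k. For each k, try every first piece i and keep the best of price[i] + r[k−i].
r[1] = 4
r[2] = max(4+4, 14+0) = 14
r[3] = max(4+14, 14+4, 21+0) = 21
r[4] = max(4+21, 14+14, 21+4, 13+0) = 28
r[5] = max(4+28, 14+21, 21+14, 13+4, 32+0) = 35
r[6] = max(4+35, 14+28, 21+21, 13+14, 32+4, 19+0) = 42
r[7] = max(4+42, 14+35, 21+28, …, 19+4, 24+0) = 49
r[8] = max(4+49, 14+42, 21+35, …, 24+4, 46+0) = 56
r[9] = max(4+56, 14+49, 21+42, …, 46+4, 50+0) = 63
r[10] = max(4+63, 14+56, 21+49, …, 50+4, 32+0) = 70
Maximum revenue is $70.
Now minimize piece count subject to staying optimal: for each k, pieces[k] = 1 + min over i with p[i]+r[k−i]=r[k] of pieces[k−i].
pieces[7] = 3
pieces[8] = 3
pieces[9] = 3
pieces[10] = 4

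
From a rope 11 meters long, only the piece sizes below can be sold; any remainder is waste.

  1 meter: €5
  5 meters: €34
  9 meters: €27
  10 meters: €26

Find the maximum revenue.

Consider every possible first cut. r[k] is the best of p[i]+r[k−i] over all sellable i≤k.
r[1] = 5
r[2] = 10  (first piece 1, then r[1]=5)
r[3] = 15  (first piece 1, then r[2]=10)
r[4] = 20  (first piece 1, then r[3]=15)
r[5] = max(5+20, 34+0) = 34
r[6] = max(5+34, 34+5) = 39
r[7] = max(5+39, 34+10) = 44
r[8] = max(5+44, 34+15) = 49
r[9] = max(5+49, 34+20, 27+0) = 54
r[10] = max(5+54, 34+34, 27+5, 26+0) = 68
r[11] = max(5+68, 34+39, 27+10, 26+5) = 73
One optimal cutting: 5 + 5 + 1 → €73.

73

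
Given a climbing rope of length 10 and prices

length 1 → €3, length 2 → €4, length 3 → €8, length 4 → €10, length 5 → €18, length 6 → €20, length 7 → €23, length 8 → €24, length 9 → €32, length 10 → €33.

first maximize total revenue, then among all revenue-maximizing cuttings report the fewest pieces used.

2

Let r[k] be the best obtainable value from length k. For each k, try every first piece i and keep the best of price[i] + r[k−i].
r[1] = 3
r[2] = 6  (first piece 1, then r[1]=3)
r[3] = 9  (first piece 1, then r[2]=6)
r[4] = 12  (first piece 1, then r[3]=9)
r[5] = 18
r[6] = 21  (first piece 1, then r[5]=18)
r[7] = 24  (first piece 1, then r[6]=21)
r[8] = 27  (first piece 1, then r[7]=24)
r[9] = 32
r[10] = 36  (first piece 5, then r[5]=18)
Maximum revenue is €36.
Now minimize piece count subject to staying optimal: for each k, pieces[k] = 1 + min over i with p[i]+r[k−i]=r[k] of pieces[k−i].
pieces[7] = 3
pieces[8] = 4
pieces[9] = 1
pieces[10] = 2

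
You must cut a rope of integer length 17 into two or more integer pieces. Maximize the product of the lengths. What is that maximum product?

486

Fill f[k] for k=2..17: at each k try every first piece i and multiply by the better of (k−i) uncut or f[k−i].
Small cases: f[2]=1, f[3]=2, f[4]=4, f[5]=6, f[6]=9, f[7]=12, f[8]=18, f[9]=27, f[10]=36, f[11]=54, f[12]=81.
f[13] = 2·max(11,54) = 2·54 = 108
f[14] = 2·max(12,81) = 2·81 = 162
f[15] = 3·max(12,81) = 3·81 = 243
f[16] = 2·max(14,162) = 2·162 = 324
f[17] = 2·max(15,243) = 2·243 = 486
One optimal split: 3 + 3 + 3 + 3 + 3 + 2; product 3·3·3·3·3·2 = 486.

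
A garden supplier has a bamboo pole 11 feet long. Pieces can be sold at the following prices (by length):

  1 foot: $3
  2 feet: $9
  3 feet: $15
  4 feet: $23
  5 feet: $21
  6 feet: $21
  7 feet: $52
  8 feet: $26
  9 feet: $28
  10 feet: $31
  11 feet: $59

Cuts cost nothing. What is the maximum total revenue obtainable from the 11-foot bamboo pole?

Consider every possible first cut. best[k] is the best of p[i]+best[k−i] over all sellable i≤k.
best[1] = 3
best[2] = max(3+3, 9+0) = 9
best[3] = max(3+9, 9+3, 15+0) = 15
best[4] = max(3+15, 9+9, 15+3, 23+0) = 23
best[5] = max(3+23, 9+15, 15+9, 23+3, 21+0) = 26
best[6] = max(3+26, 9+23, 15+15, 23+9, 21+3, 21+0) = 32
best[7] = max(3+32, 9+26, 15+23, …, 21+3, 52+0) = 52
best[8] = max(3+52, 9+32, 15+26, …, 52+3, 26+0) = 55
best[9] = max(3+55, 9+52, 15+32, …, 26+3, 28+0) = 61
best[10] = max(3+61, 9+55, 15+52, …, 28+3, 31+0) = 67
best[11] = max(3+67, 9+61, 15+55, …, 31+3, 59+0) = 75
One optimal cutting: 7 + 4 → $52 + $23 = $75.

75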